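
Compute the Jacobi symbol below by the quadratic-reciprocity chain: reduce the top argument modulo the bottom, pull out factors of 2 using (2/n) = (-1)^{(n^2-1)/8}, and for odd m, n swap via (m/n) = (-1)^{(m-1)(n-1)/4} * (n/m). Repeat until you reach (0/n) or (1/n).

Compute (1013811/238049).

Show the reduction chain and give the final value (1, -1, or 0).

-1

(1013811/238049): 1013811 mod 238049 = 61615, so (1013811/238049) = (61615/238049)
flip (61615/238049) -> (238049/61615): both odd, 61615 mod 4 = 3, 238049 mod 4 = 1, so the flip contributes +1; sign now +1
(238049/61615): 238049 mod 61615 = 53204, so (238049/61615) = (53204/61615)
factor out 2^2: 53204 = 2^2·13301; with 61615 mod 8 = 7, (2/61615) = +1; sign now +1; continue with (13301/61615)
flip (13301/61615) -> (61615/13301): both odd, 13301 mod 4 = 1, 61615 mod 4 = 3, so the flip contributes +1; sign now +1
(61615/13301): 61615 mod 13301 = 8411, so (61615/13301) = (8411/13301)
flip (8411/13301) -> (13301/8411): both odd, 8411 mod 4 = 3, 13301 mod 4 = 1, so the flip contributes +1; sign now +1
(13301/8411): 13301 mod 8411 = 4890, so (13301/8411) = (4890/8411)
factor out 2^1: 4890 = 2^1·2445; with 8411 mod 8 = 3, (2/8411) = -1; sign now -1; continue with (2445/8411)
flip (2445/8411) -> (8411/2445): both odd, 2445 mod 4 = 1, 8411 mod 4 = 3, so the flip contributes +1; sign now -1
(8411/2445): 8411 mod 2445 = 1076, so (8411/2445) = (1076/2445)
factor out 2^2: 1076 = 2^2·269; with 2445 mod 8 = 5, (2/2445) = -1; sign now -1; continue with (269/2445)
flip (269/2445) -> (2445/269): both odd, 269 mod 4 = 1, 2445 mod 4 = 1, so the flip contributes +1; sign now -1
(2445/269): 2445 mod 269 = 24, so (2445/269) = (24/269)
factor out 2^3: 24 = 2^3·3; with 269 mod 8 = 5, (2/269) = -1; sign now +1; continue with (3/269)
flip (3/269) -> (269/3): both odd, 3 mod 4 = 3, 269 mod 4 = 1, so the flip contributes +1; sign now +1
(269/3): 269 mod 3 = 2, so (269/3) = (2/3)
factor out 2^1: 2 = 2^1·1; with 3 mod 8 = 3, (2/3) = -1; sign now -1; continue with (1/3)
reached (1/3) = 1, so the symbol is -1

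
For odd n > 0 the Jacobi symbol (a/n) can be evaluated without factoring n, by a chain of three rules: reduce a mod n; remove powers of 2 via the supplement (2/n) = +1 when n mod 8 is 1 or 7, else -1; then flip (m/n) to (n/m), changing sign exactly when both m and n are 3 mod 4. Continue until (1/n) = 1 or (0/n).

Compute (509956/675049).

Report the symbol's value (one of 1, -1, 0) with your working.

1

509956 = 2^2·127489; (2/675049) = +1 since 675049 mod 8 = 1, so (509956/675049) = (+1)^2·(127489/675049); sign now +1
reciprocity: (127489/675049) = +1·(675049/127489) since 127489 mod 4 = 1, 675049 mod 4 = 1; sign now +1
(675049/127489) = (37604/127489)   [reduce mod 127489]
37604 = 2^2·9401; (2/127489) = +1 since 127489 mod 8 = 1, so (37604/127489) = (+1)^2·(9401/127489); sign now +1
reciprocity: (9401/127489) = +1·(127489/9401) since 9401 mod 4 = 1, 127489 mod 4 = 1; sign now +1
(127489/9401) = (5276/9401)   [reduce mod 9401]
5276 = 2^2·1319; (2/9401) = +1 since 9401 mod 8 = 1, so (5276/9401) = (+1)^2·(1319/9401); sign now +1
reciprocity: (1319/9401) = +1·(9401/1319) since 1319 mod 4 = 3, 9401 mod 4 = 1; sign now +1
(9401/1319) = (168/1319)   [reduce mod 1319]
168 = 2^3·21; (2/1319) = +1 since 1319 mod 8 = 7, so (168/1319) = (+1)^3·(21/1319); sign now +1
reciprocity: (21/1319) = +1·(1319/21) since 21 mod 4 = 1, 1319 mod 4 = 3; sign now +1
(1319/21) = (17/21)   [reduce mod 21]
reciprocity: (17/21) = +1·(21/17) since 17 mod 4 = 1, 21 mod 4 = 1; sign now +1
(21/17) = (4/17)   [reduce mod 17]
4 = 2^2·1; (2/17) = +1 since 17 mod 8 = 1, so (4/17) = (+1)^2·(1/17); sign now +1
(1/17) = 1; final value = sign = +1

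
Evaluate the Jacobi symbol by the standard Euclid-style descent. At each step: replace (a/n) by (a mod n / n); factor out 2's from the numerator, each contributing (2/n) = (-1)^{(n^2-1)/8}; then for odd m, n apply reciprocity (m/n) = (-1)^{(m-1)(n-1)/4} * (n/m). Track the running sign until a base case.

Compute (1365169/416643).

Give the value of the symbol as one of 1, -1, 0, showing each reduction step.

(1365169/416643) = (115240/416643)   [reduce mod 416643]
115240 = 2^3·14405; (2/416643) = -1 since 416643 mod 8 = 3, so (115240/416643) = (-1)^3·(14405/416643); sign now -1
reciprocity: (14405/416643) = +1·(416643/14405) since 14405 mod 4 = 1, 416643 mod 4 = 3; sign now -1
(416643/14405) = (13303/14405)   [reduce mod 14405]
reciprocity: (13303/14405) = +1·(14405/13303) since 13303 mod 4 = 3, 14405 mod 4 = 1; sign now -1
(14405/13303) = (1102/13303)   [reduce mod 13303]
1102 = 2^1·551; (2/13303) = +1 since 13303 mod 8 = 7, so (1102/13303) = (+1)^1·(551/13303); sign now -1
reciprocity: (551/13303) = -1·(13303/551) since 551 mod 4 = 3, 13303 mod 4 = 3; sign now +1
(13303/551) = (79/551)   [reduce mod 551]
reciprocity: (79/551) = -1·(551/79) since 79 mod 4 = 3, 551 mod 4 = 3; sign now -1
(551/79) = (77/79)   [reduce mod 79]
reciprocity: (77/79) = +1·(79/77) since 77 mod 4 = 1, 79 mod 4 = 3; sign now -1
(79/77) = (2/77)   [reduce mod 77]
2 = 2^1·1; (2/77) = -1 since 77 mod 8 = 5, so (2/77) = (-1)^1·(1/77); sign now +1
(1/77) = 1; final value = sign = +1

1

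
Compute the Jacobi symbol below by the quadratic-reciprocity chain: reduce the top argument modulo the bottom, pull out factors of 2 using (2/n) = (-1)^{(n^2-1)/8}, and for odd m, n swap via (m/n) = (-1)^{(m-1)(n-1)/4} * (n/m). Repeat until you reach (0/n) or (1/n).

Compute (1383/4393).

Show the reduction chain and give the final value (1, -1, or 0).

flip (1383/4393) -> (4393/1383): both odd, 1383 mod 4 = 3, 4393 mod 4 = 1, so the flip contributes +1; sign now +1
(4393/1383): 4393 mod 1383 = 244, so (4393/1383) = (244/1383)
factor out 2^2: 244 = 2^2·61; with 1383 mod 8 = 7, (2/1383) = +1; sign now +1; continue with (61/1383)
flip (61/1383) -> (1383/61): both odd, 61 mod 4 = 1, 1383 mod 4 = 3, so the flip contributes +1; sign now +1
(1383/61): 1383 mod 61 = 41, so (1383/61) = (41/61)
flip (41/61) -> (61/41): both odd, 41 mod 4 = 1, 61 mod 4 = 1, so the flip contributes +1; sign now +1
(61/41): 61 mod 41 = 20, so (61/41) = (20/41)
factor out 2^2: 20 = 2^2·5; with 41 mod 8 = 1, (2/41) = +1; sign now +1; continue with (5/41)
flip (5/41) -> (41/5): both odd, 5 mod 4 = 1, 41 mod 4 = 1, so the flip contributes +1; sign now +1
(41/5): 41 mod 5 = 1, so (41/5) = (1/5)
reached (1/5) = 1, so the symbol is +1

1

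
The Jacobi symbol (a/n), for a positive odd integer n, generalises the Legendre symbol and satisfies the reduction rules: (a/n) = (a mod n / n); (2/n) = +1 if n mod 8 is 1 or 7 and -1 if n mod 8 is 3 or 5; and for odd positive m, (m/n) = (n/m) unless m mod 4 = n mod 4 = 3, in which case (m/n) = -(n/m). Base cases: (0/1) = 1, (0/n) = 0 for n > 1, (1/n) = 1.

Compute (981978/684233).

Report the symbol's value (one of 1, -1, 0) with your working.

1

(981978/684233): 981978 mod 684233 = 297745, so (981978/684233) = (297745/684233)
flip (297745/684233) -> (684233/297745): both odd, 297745 mod 4 = 1, 684233 mod 4 = 1, so the flip contributes +1; sign now +1
(684233/297745): 684233 mod 297745 = 88743, so (684233/297745) = (88743/297745)
flip (88743/297745) -> (297745/88743): both odd, 88743 mod 4 = 3, 297745 mod 4 = 1, so the flip contributes +1; sign now +1
(297745/88743): 297745 mod 88743 = 31516, so (297745/88743) = (31516/88743)
factor out 2^2: 31516 = 2^2·7879; with 88743 mod 8 = 7, (2/88743) = +1; sign now +1; continue with (7879/88743)
flip (7879/88743) -> (88743/7879): both odd, 7879 mod 4 = 3, 88743 mod 4 = 3, so the flip contributes -1; sign now -1
(88743/7879): 88743 mod 7879 = 2074, so (88743/7879) = (2074/7879)
factor out 2^1: 2074 = 2^1·1037; with 7879 mod 8 = 7, (2/7879) = +1; sign now -1; continue with (1037/7879)
flip (1037/7879) -> (7879/1037): both odd, 1037 mod 4 = 1, 7879 mod 4 = 3, so the flip contributes +1; sign now -1
(7879/1037): 7879 mod 1037 = 620, so (7879/1037) = (620/1037)
factor out 2^2: 620 = 2^2·155; with 1037 mod 8 = 5, (2/1037) = -1; sign now -1; continue with (155/1037)
flip (155/1037) -> (1037/155): both odd, 155 mod 4 = 3, 1037 mod 4 = 1, so the flip contributes +1; sign now -1
(1037/155): 1037 mod 155 = 107, so (1037/155) = (107/155)
flip (107/155) -> (155/107): both odd, 107 mod 4 = 3, 155 mod 4 = 3, so the flip contributes -1; sign now +1
(155/107): 155 mod 107 = 48, so (155/107) = (48/107)
factor out 2^4: 48 = 2^4·3; with 107 mod 8 = 3, (2/107) = -1; sign now +1; continue with (3/107)
flip (3/107) -> (107/3): both odd, 3 mod 4 = 3, 107 mod 4 = 3, so the flip contributes -1; sign now -1
(107/3): 107 mod 3 = 2, so (107/3) = (2/3)
factor out 2^1: 2 = 2^1·1; with 3 mod 8 = 3, (2/3) = -1; sign now +1; continue with (1/3)
reached (1/3) = 1, so the symbol is +1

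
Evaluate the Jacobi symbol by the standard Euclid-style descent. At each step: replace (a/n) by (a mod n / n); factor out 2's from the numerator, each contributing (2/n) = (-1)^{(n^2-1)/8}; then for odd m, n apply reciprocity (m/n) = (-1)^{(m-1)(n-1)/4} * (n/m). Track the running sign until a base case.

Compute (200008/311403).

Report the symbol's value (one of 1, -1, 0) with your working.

factor out 2^3: 200008 = 2^3·25001; with 311403 mod 8 = 3, (2/311403) = -1; sign now -1; continue with (25001/311403)
flip (25001/311403) -> (311403/25001): both odd, 25001 mod 4 = 1, 311403 mod 4 = 3, so the flip contributes +1; sign now -1
(311403/25001): 311403 mod 25001 = 11391, so (311403/25001) = (11391/25001)
flip (11391/25001) -> (25001/11391): both odd, 11391 mod 4 = 3, 25001 mod 4 = 1, so the flip contributes +1; sign now -1
(25001/11391): 25001 mod 11391 = 2219, so (25001/11391) = (2219/11391)
flip (2219/11391) -> (11391/2219): both odd, 2219 mod 4 = 3, 11391 mod 4 = 3, so the flip contributes -1; sign now +1
(11391/2219): 11391 mod 2219 = 296, so (11391/2219) = (296/2219)
factor out 2^3: 296 = 2^3·37; with 2219 mod 8 = 3, (2/2219) = -1; sign now -1; continue with (37/2219)
flip (37/2219) -> (2219/37): both odd, 37 mod 4 = 1, 2219 mod 4 = 3, so the flip contributes +1; sign now -1
(2219/37): 2219 mod 37 = 36, so (2219/37) = (36/37)
factor out 2^2: 36 = 2^2·9; with 37 mod 8 = 5, (2/37) = -1; sign now -1; continue with (9/37)
flip (9/37) -> (37/9): both odd, 9 mod 4 = 1, 37 mod 4 = 1, so the flip contributes +1; sign now -1
(37/9): 37 mod 9 = 1, so (37/9) = (1/9)
reached (1/9) = 1, so the symbol is -1

-1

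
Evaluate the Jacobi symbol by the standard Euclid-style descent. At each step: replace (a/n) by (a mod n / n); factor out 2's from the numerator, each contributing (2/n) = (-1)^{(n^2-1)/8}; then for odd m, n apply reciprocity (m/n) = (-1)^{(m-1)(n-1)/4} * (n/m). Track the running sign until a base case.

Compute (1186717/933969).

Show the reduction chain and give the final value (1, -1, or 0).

-1

(1186717/933969) = (252748/933969)   [reduce mod 933969]
252748 = 2^2·63187; (2/933969) = +1 since 933969 mod 8 = 1, so (252748/933969) = (+1)^2·(63187/933969); sign now +1
reciprocity: (63187/933969) = +1·(933969/63187) since 63187 mod 4 = 3, 933969 mod 4 = 1; sign now +1
(933969/63187) = (49351/63187)   [reduce mod 63187]
reciprocity: (49351/63187) = -1·(63187/49351) since 49351 mod 4 = 3, 63187 mod 4 = 3; sign now -1
(63187/49351) = (13836/49351)   [reduce mod 49351]
13836 = 2^2·3459; (2/49351) = +1 since 49351 mod 8 = 7, so (13836/49351) = (+1)^2·(3459/49351); sign now -1
reciprocity: (3459/49351) = -1·(49351/3459) since 3459 mod 4 = 3, 49351 mod 4 = 3; sign now +1
(49351/3459) = (925/3459)   [reduce mod 3459]
reciprocity: (925/3459) = +1·(3459/925) since 925 mod 4 = 1, 3459 mod 4 = 3; sign now +1
(3459/925) = (684/925)   [reduce mod 925]
684 = 2^2·171; (2/925) = -1 since 925 mod 8 = 5, so (684/925) = (-1)^2·(171/925); sign now +1
reciprocity: (171/925) = +1·(925/171) since 171 mod 4 = 3, 925 mod 4 = 1; sign now +1
(925/171) = (70/171)   [reduce mod 171]
70 = 2^1·35; (2/171) = -1 since 171 mod 8 = 3, so (70/171) = (-1)^1·(35/171); sign now -1
reciprocity: (35/171) = -1·(171/35) since 35 mod 4 = 3, 171 mod 4 = 3; sign now +1
(171/35) = (31/35)   [reduce mod 35]
reciprocity: (31/35) = -1·(35/31) since 31 mod 4 = 3, 35 mod 4 = 3; sign now -1
(35/31) = (4/31)   [reduce mod 31]
4 = 2^2·1; (2/31) = +1 since 31 mod 8 = 7, so (4/31) = (+1)^2·(1/31); sign now -1
(1/31) = 1; final value = sign = -1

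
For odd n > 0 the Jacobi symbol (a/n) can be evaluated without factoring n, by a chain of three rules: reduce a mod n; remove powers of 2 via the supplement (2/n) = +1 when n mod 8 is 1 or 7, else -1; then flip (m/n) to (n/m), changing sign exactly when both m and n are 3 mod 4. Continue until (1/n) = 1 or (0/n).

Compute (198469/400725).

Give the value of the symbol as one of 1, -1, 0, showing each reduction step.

-1

flip (198469/400725) -> (400725/198469): both odd, 198469 mod 4 = 1, 400725 mod 4 = 1, so the flip contributes +1; sign now +1
(400725/198469): 400725 mod 198469 = 3787, so (400725/198469) = (3787/198469)
flip (3787/198469) -> (198469/3787): both odd, 3787 mod 4 = 3, 198469 mod 4 = 1, so the flip contributes +1; sign now +1
(198469/3787): 198469 mod 3787 = 1545, so (198469/3787) = (1545/3787)
flip (1545/3787) -> (3787/1545): both odd, 1545 mod 4 = 1, 3787 mod 4 = 3, so the flip contributes +1; sign now +1
(3787/1545): 3787 mod 1545 = 697, so (3787/1545) = (697/1545)
flip (697/1545) -> (1545/697): both odd, 697 mod 4 = 1, 1545 mod 4 = 1, so the flip contributes +1; sign now +1
(1545/697): 1545 mod 697 = 151, so (1545/697) = (151/697)
flip (151/697) -> (697/151): both odd, 151 mod 4 = 3, 697 mod 4 = 1, so the flip contributes +1; sign now +1
(697/151): 697 mod 151 = 93, so (697/151) = (93/151)
flip (93/151) -> (151/93): both odd, 93 mod 4 = 1, 151 mod 4 = 3, so the flip contributes +1; sign now +1
(151/93): 151 mod 93 = 58, so (151/93) = (58/93)
factor out 2^1: 58 = 2^1·29; with 93 mod 8 = 5, (2/93) = -1; sign now -1; continue with (29/93)
flip (29/93) -> (93/29): both odd, 29 mod 4 = 1, 93 mod 4 = 1, so the flip contributes +1; sign now -1
(93/29): 93 mod 29 = 6, so (93/29) = (6/29)
factor out 2^1: 6 = 2^1·3; with 29 mod 8 = 5, (2/29) = -1; sign now +1; continue with (3/29)
flip (3/29) -> (29/3): both odd, 3 mod 4 = 3, 29 mod 4 = 1, so the flip contributes +1; sign now +1
(29/3): 29 mod 3 = 2, so (29/3) = (2/3)
factor out 2^1: 2 = 2^1·1; with 3 mod 8 = 3, (2/3) = -1; sign now -1; continue with (1/3)
reached (1/3) = 1, so the symbol is -1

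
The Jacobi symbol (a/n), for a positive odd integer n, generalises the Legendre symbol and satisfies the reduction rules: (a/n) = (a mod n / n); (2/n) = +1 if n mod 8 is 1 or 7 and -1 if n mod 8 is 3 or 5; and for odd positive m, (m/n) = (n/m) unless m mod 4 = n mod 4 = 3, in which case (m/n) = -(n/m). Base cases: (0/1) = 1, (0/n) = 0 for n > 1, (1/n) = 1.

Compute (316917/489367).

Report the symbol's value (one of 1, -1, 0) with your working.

flip (316917/489367) -> (489367/316917): both odd, 316917 mod 4 = 1, 489367 mod 4 = 3, so the flip contributes +1; sign now +1
(489367/316917): 489367 mod 316917 = 172450, so (489367/316917) = (172450/316917)
factor out 2^1: 172450 = 2^1·86225; with 316917 mod 8 = 5, (2/316917) = -1; sign now -1; continue with (86225/316917)
flip (86225/316917) -> (316917/86225): both odd, 86225 mod 4 = 1, 316917 mod 4 = 1, so the flip contributes +1; sign now -1
(316917/86225): 316917 mod 86225 = 58242, so (316917/86225) = (58242/86225)
factor out 2^1: 58242 = 2^1·29121; with 86225 mod 8 = 1, (2/86225) = +1; sign now -1; continue with (29121/86225)
flip (29121/86225) -> (86225/29121): both odd, 29121 mod 4 = 1, 86225 mod 4 = 1, so the flip contributes +1; sign now -1
(86225/29121): 86225 mod 29121 = 27983, so (86225/29121) = (27983/29121)
flip (27983/29121) -> (29121/27983): both odd, 27983 mod 4 = 3, 29121 mod 4 = 1, so the flip contributes +1; sign now -1
(29121/27983): 29121 mod 27983 = 1138, so (29121/27983) = (1138/27983)
factor out 2^1: 1138 = 2^1·569; with 27983 mod 8 = 7, (2/27983) = +1; sign now -1; continue with (569/27983)
flip (569/27983) -> (27983/569): both odd, 569 mod 4 = 1, 27983 mod 4 = 3, so the flip contributes +1; sign now -1
(27983/569): 27983 mod 569 = 102, so (27983/569) = (102/569)
factor out 2^1: 102 = 2^1·51; with 569 mod 8 = 1, (2/569) = +1; sign now -1; continue with (51/569)
flip (51/569) -> (569/51): both odd, 51 mod 4 = 3, 569 mod 4 = 1, so the flip contributes +1; sign now -1
(569/51): 569 mod 51 = 8, so (569/51) = (8/51)
factor out 2^3: 8 = 2^3·1; with 51 mod 8 = 3, (2/51) = -1; sign now +1; continue with (1/51)
reached (1/51) = 1, so the symbol is +1

1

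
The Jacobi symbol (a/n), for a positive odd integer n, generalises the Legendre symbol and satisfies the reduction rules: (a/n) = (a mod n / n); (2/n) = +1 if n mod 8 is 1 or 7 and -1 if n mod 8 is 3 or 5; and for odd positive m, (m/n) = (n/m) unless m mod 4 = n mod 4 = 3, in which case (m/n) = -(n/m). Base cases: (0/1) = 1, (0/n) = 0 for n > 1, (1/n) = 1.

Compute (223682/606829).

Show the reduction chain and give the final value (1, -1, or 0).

-1

factor out 2^1: 223682 = 2^1·111841; with 606829 mod 8 = 5, (2/606829) = -1; sign now -1; continue with (111841/606829)
flip (111841/606829) -> (606829/111841): both odd, 111841 mod 4 = 1, 606829 mod 4 = 1, so the flip contributes +1; sign now -1
(606829/111841): 606829 mod 111841 = 47624, so (606829/111841) = (47624/111841)
factor out 2^3: 47624 = 2^3·5953; with 111841 mod 8 = 1, (2/111841) = +1; sign now -1; continue with (5953/111841)
flip (5953/111841) -> (111841/5953): both odd, 5953 mod 4 = 1, 111841 mod 4 = 1, so the flip contributes +1; sign now -1
(111841/5953): 111841 mod 5953 = 4687, so (111841/5953) = (4687/5953)
flip (4687/5953) -> (5953/4687): both odd, 4687 mod 4 = 3, 5953 mod 4 = 1, so the flip contributes +1; sign now -1
(5953/4687): 5953 mod 4687 = 1266, so (5953/4687) = (1266/4687)
factor out 2^1: 1266 = 2^1·633; with 4687 mod 8 = 7, (2/4687) = +1; sign now -1; continue with (633/4687)
flip (633/4687) -> (4687/633): both odd, 633 mod 4 = 1, 4687 mod 4 = 3, so the flip contributes +1; sign now -1
(4687/633): 4687 mod 633 = 256, so (4687/633) = (256/633)
factor out 2^8: 256 = 2^8·1; with 633 mod 8 = 1, (2/633) = +1; sign now -1; continue with (1/633)
reached (1/633) = 1, so the symbol is -1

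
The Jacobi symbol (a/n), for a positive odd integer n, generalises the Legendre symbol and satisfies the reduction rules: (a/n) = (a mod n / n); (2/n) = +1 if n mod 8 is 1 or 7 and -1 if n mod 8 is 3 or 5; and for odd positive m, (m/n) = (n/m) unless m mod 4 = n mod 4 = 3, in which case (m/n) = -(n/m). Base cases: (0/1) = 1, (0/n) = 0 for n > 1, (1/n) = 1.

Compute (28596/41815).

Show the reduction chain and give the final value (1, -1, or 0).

factor out 2^2: 28596 = 2^2·7149; with 41815 mod 8 = 7, (2/41815) = +1; sign now +1; continue with (7149/41815)
flip (7149/41815) -> (41815/7149): both odd, 7149 mod 4 = 1, 41815 mod 4 = 3, so the flip contributes +1; sign now +1
(41815/7149): 41815 mod 7149 = 6070, so (41815/7149) = (6070/7149)
factor out 2^1: 6070 = 2^1·3035; with 7149 mod 8 = 5, (2/7149) = -1; sign now -1; continue with (3035/7149)
flip (3035/7149) -> (7149/3035): both odd, 3035 mod 4 = 3, 7149 mod 4 = 1, so the flip contributes +1; sign now -1
(7149/3035): 7149 mod 3035 = 1079, so (7149/3035) = (1079/3035)
flip (1079/3035) -> (3035/1079): both odd, 1079 mod 4 = 3, 3035 mod 4 = 3, so the flip contributes -1; sign now +1
(3035/1079): 3035 mod 1079 = 877, so (3035/1079) = (877/1079)
flip (877/1079) -> (1079/877): both odd, 877 mod 4 = 1, 1079 mod 4 = 3, so the flip contributes +1; sign now +1
(1079/877): 1079 mod 877 = 202, so (1079/877) = (202/877)
factor out 2^1: 202 = 2^1·101; with 877 mod 8 = 5, (2/877) = -1; sign now -1; continue with (101/877)
flip (101/877) -> (877/101): both odd, 101 mod 4 = 1, 877 mod 4 = 1, so the flip contributes +1; sign now -1
(877/101): 877 mod 101 = 69, so (877/101) = (69/101)
flip (69/101) -> (101/69): both odd, 69 mod 4 = 1, 101 mod 4 = 1, so the flip contributes +1; sign now -1
(101/69): 101 mod 69 = 32, so (101/69) = (32/69)
factor out 2^5: 32 = 2^5·1; with 69 mod 8 = 5, (2/69) = -1; sign now +1; continue with (1/69)
reached (1/69) = 1, so the symbol is +1

1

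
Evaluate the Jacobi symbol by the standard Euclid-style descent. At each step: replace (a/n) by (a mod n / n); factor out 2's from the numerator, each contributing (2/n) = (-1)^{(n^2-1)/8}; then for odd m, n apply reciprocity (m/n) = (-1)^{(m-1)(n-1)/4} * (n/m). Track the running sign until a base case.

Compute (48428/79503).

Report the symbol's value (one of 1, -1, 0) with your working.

-1

factor out 2^2: 48428 = 2^2·12107; with 79503 mod 8 = 7, (2/79503) = +1; sign now +1; continue with (12107/79503)
flip (12107/79503) -> (79503/12107): both odd, 12107 mod 4 = 3, 79503 mod 4 = 3, so the flip contributes -1; sign now -1
(79503/12107): 79503 mod 12107 = 6861, so (79503/12107) = (6861/12107)
flip (6861/12107) -> (12107/6861): both odd, 6861 mod 4 = 1, 12107 mod 4 = 3, so the flip contributes +1; sign now -1
(12107/6861): 12107 mod 6861 = 5246, so (12107/6861) = (5246/6861)
factor out 2^1: 5246 = 2^1·2623; with 6861 mod 8 = 5, (2/6861) = -1; sign now +1; continue with (2623/6861)
flip (2623/6861) -> (6861/2623): both odd, 2623 mod 4 = 3, 6861 mod 4 = 1, so the flip contributes +1; sign now +1
(6861/2623): 6861 mod 2623 = 1615, so (6861/2623) = (1615/2623)
flip (1615/2623) -> (2623/1615): both odd, 1615 mod 4 = 3, 2623 mod 4 = 3, so the flip contributes -1; sign now -1
(2623/1615): 2623 mod 1615 = 1008, so (2623/1615) = (1008/1615)
factor out 2^4: 1008 = 2^4·63; with 1615 mod 8 = 7, (2/1615) = +1; sign now -1; continue with (63/1615)
flip (63/1615) -> (1615/63): both odd, 63 mod 4 = 3, 1615 mod 4 = 3, so the flip contributes -1; sign now +1
(1615/63): 1615 mod 63 = 40, so (1615/63) = (40/63)
factor out 2^3: 40 = 2^3·5; with 63 mod 8 = 7, (2/63) = +1; sign now +1; continue with (5/63)
flip (5/63) -> (63/5): both odd, 5 mod 4 = 1, 63 mod 4 = 3, so the flip contributes +1; sign now +1
(63/5): 63 mod 5 = 3, so (63/5) = (3/5)
flip (3/5) -> (5/3): both odd, 3 mod 4 = 3, 5 mod 4 = 1, so the flip contributes +1; sign now +1
(5/3): 5 mod 3 = 2, so (5/3) = (2/3)
factor out 2^1: 2 = 2^1·1; with 3 mod 8 = 3, (2/3) = -1; sign now -1; continue with (1/3)
reached (1/3) = 1, so the symbol is -1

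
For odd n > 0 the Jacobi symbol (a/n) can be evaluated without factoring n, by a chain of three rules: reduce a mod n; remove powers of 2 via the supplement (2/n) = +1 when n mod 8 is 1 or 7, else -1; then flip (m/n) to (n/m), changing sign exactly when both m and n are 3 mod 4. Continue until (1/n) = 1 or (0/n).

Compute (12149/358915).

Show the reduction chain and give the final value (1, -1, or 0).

reciprocity: (12149/358915) = +1·(358915/12149) since 12149 mod 4 = 1, 358915 mod 4 = 3; sign now +1
(358915/12149) = (6594/12149)   [reduce mod 12149]
6594 = 2^1·3297; (2/12149) = -1 since 12149 mod 8 = 5, so (6594/12149) = (-1)^1·(3297/12149); sign now -1
reciprocity: (3297/12149) = +1·(12149/3297) since 3297 mod 4 = 1, 12149 mod 4 = 1; sign now -1
(12149/3297) = (2258/3297)   [reduce mod 3297]
2258 = 2^1·1129; (2/3297) = +1 since 3297 mod 8 = 1, so (2258/3297) = (+1)^1·(1129/3297); sign now -1
reciprocity: (1129/3297) = +1·(3297/1129) since 1129 mod 4 = 1, 3297 mod 4 = 1; sign now -1
(3297/1129) = (1039/1129)   [reduce mod 1129]
reciprocity: (1039/1129) = +1·(1129/1039) since 1039 mod 4 = 3, 1129 mod 4 = 1; sign now -1
(1129/1039) = (90/1039)   [reduce mod 1039]
90 = 2^1·45; (2/1039) = +1 since 1039 mod 8 = 7, so (90/1039) = (+1)^1·(45/1039); sign now -1
reciprocity: (45/1039) = +1·(1039/45) since 45 mod 4 = 1, 1039 mod 4 = 3; sign now -1
(1039/45) = (4/45)   [reduce mod 45]
4 = 2^2·1; (2/45) = -1 since 45 mod 8 = 5, so (4/45) = (-1)^2·(1/45); sign now -1
(1/45) = 1; final value = sign = -1

-1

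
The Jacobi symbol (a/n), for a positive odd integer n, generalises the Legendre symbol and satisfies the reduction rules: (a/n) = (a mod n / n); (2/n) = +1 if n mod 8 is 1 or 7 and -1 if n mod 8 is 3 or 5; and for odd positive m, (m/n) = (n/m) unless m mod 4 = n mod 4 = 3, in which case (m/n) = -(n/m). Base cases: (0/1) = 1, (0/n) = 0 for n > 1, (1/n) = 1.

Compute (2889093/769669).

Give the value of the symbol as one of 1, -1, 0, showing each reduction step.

(2889093/769669): 2889093 mod 769669 = 580086, so (2889093/769669) = (580086/769669)
factor out 2^1: 580086 = 2^1·290043; with 769669 mod 8 = 5, (2/769669) = -1; sign now -1; continue with (290043/769669)
flip (290043/769669) -> (769669/290043): both odd, 290043 mod 4 = 3, 769669 mod 4 = 1, so the flip contributes +1; sign now -1
(769669/290043): 769669 mod 290043 = 189583, so (769669/290043) = (189583/290043)
flip (189583/290043) -> (290043/189583): both odd, 189583 mod 4 = 3, 290043 mod 4 = 3, so the flip contributes -1; sign now +1
(290043/189583): 290043 mod 189583 = 100460, so (290043/189583) = (100460/189583)
factor out 2^2: 100460 = 2^2·25115; with 189583 mod 8 = 7, (2/189583) = +1; sign now +1; continue with (25115/189583)
flip (25115/189583) -> (189583/25115): both odd, 25115 mod 4 = 3, 189583 mod 4 = 3, so the flip contributes -1; sign now -1
(189583/25115): 189583 mod 25115 = 13778, so (189583/25115) = (13778/25115)
factor out 2^1: 13778 = 2^1·6889; with 25115 mod 8 = 3, (2/25115) = -1; sign now +1; continue with (6889/25115)
flip (6889/25115) -> (25115/6889): both odd, 6889 mod 4 = 1, 25115 mod 4 = 3, so the flip contributes +1; sign now +1
(25115/6889): 25115 mod 6889 = 4448, so (25115/6889) = (4448/6889)
factor out 2^5: 4448 = 2^5·139; with 6889 mod 8 = 1, (2/6889) = +1; sign now +1; continue with (139/6889)
flip (139/6889) -> (6889/139): both odd, 139 mod 4 = 3, 6889 mod 4 = 1, so the flip contributes +1; sign now +1
(6889/139): 6889 mod 139 = 78, so (6889/139) = (78/139)
factor out 2^1: 78 = 2^1·39; with 139 mod 8 = 3, (2/139) = -1; sign now -1; continue with (39/139)
flip (39/139) -> (139/39): both odd, 39 mod 4 = 3, 139 mod 4 = 3, so the flip contributes -1; sign now +1
(139/39): 139 mod 39 = 22, so (139/39) = (22/39)
factor out 2^1: 22 = 2^1·11; with 39 mod 8 = 7, (2/39) = +1; sign now +1; continue with (11/39)
flip (11/39) -> (39/11): both odd, 11 mod 4 = 3, 39 mod 4 = 3, so the flip contributes -1; sign now -1
(39/11): 39 mod 11 = 6, so (39/11) = (6/11)
factor out 2^1: 6 = 2^1·3; with 11 mod 8 = 3, (2/11) = -1; sign now +1; continue with (3/11)
flip (3/11) -> (11/3): both odd, 3 mod 4 = 3, 11 mod 4 = 3, so the flip contributes -1; sign now -1
(11/3): 11 mod 3 = 2, so (11/3) = (2/3)
factor out 2^1: 2 = 2^1·1; with 3 mod 8 = 3, (2/3) = -1; sign now +1; continue with (1/3)
reached (1/3) = 1, so the symbol is +1

1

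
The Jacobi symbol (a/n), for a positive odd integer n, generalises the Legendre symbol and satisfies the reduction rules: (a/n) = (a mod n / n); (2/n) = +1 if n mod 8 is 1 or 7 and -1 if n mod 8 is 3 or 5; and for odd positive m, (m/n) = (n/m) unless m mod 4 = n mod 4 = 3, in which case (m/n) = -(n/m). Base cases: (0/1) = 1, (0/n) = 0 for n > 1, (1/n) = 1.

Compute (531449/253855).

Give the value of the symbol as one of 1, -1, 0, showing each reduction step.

(531449/253855): 531449 mod 253855 = 23739, so (531449/253855) = (23739/253855)
flip (23739/253855) -> (253855/23739): both odd, 23739 mod 4 = 3, 253855 mod 4 = 3, so the flip contributes -1; sign now -1
(253855/23739): 253855 mod 23739 = 16465, so (253855/23739) = (16465/23739)
flip (16465/23739) -> (23739/16465): both odd, 16465 mod 4 = 1, 23739 mod 4 = 3, so the flip contributes +1; sign now -1
(23739/16465): 23739 mod 16465 = 7274, so (23739/16465) = (7274/16465)
factor out 2^1: 7274 = 2^1·3637; with 16465 mod 8 = 1, (2/16465) = +1; sign now -1; continue with (3637/16465)
flip (3637/16465) -> (16465/3637): both odd, 3637 mod 4 = 1, 16465 mod 4 = 1, so the flip contributes +1; sign now -1
(16465/3637): 16465 mod 3637 = 1917, so (16465/3637) = (1917/3637)
flip (1917/3637) -> (3637/1917): both odd, 1917 mod 4 = 1, 3637 mod 4 = 1, so the flip contributes +1; sign now -1
(3637/1917): 3637 mod 1917 = 1720, so (3637/1917) = (1720/1917)
factor out 2^3: 1720 = 2^3·215; with 1917 mod 8 = 5, (2/1917) = -1; sign now +1; continue with (215/1917)
flip (215/1917) -> (1917/215): both odd, 215 mod 4 = 3, 1917 mod 4 = 1, so the flip contributes +1; sign now +1
(1917/215): 1917 mod 215 = 197, so (1917/215) = (197/215)
flip (197/215) -> (215/197): both odd, 197 mod 4 = 1, 215 mod 4 = 3, so the flip contributes +1; sign now +1
(215/197): 215 mod 197 = 18, so (215/197) = (18/197)
factor out 2^1: 18 = 2^1·9; with 197 mod 8 = 5, (2/197) = -1; sign now -1; continue with (9/197)
flip (9/197) -> (197/9): both odd, 9 mod 4 = 1, 197 mod 4 = 1, so the flip contributes +1; sign now -1
(197/9): 197 mod 9 = 8, so (197/9) = (8/9)
factor out 2^3: 8 = 2^3·1; with 9 mod 8 = 1, (2/9) = +1; sign now -1; continue with (1/9)
reached (1/9) = 1, so the symbol is -1

-1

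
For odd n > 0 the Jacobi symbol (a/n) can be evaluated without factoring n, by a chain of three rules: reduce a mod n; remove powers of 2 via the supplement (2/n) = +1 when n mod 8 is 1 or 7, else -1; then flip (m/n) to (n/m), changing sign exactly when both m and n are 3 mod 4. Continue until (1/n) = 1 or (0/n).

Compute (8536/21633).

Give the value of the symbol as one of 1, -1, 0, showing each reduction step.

-1

8536 = 2^3·1067; (2/21633) = +1 since 21633 mod 8 = 1, so (8536/21633) = (+1)^3·(1067/21633); sign now +1
reciprocity: (1067/21633) = +1·(21633/1067) since 1067 mod 4 = 3, 21633 mod 4 = 1; sign now +1
(21633/1067) = (293/1067)   [reduce mod 1067]
reciprocity: (293/1067) = +1·(1067/293) since 293 mod 4 = 1, 1067 mod 4 = 3; sign now +1
(1067/293) = (188/293)   [reduce mod 293]
188 = 2^2·47; (2/293) = -1 since 293 mod 8 = 5, so (188/293) = (-1)^2·(47/293); sign now +1
reciprocity: (47/293) = +1·(293/47) since 47 mod 4 = 3, 293 mod 4 = 1; sign now +1
(293/47) = (11/47)   [reduce mod 47]
reciprocity: (11/47) = -1·(47/11) since 11 mod 4 = 3, 47 mod 4 = 3; sign now -1
(47/11) = (3/11)   [reduce mod 11]
reciprocity: (3/11) = -1·(11/3) since 3 mod 4 = 3, 11 mod 4 = 3; sign now +1
(11/3) = (2/3)   [reduce mod 3]
2 = 2^1·1; (2/3) = -1 since 3 mod 8 = 3, so (2/3) = (-1)^1·(1/3); sign now -1
(1/3) = 1; final value = sign = -1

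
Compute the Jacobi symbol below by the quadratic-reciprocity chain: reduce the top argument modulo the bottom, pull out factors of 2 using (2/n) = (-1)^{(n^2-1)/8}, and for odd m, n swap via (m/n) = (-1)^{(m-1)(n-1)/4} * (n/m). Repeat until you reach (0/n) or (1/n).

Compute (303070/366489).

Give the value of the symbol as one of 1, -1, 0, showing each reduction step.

1

factor out 2^1: 303070 = 2^1·151535; with 366489 mod 8 = 1, (2/366489) = +1; sign now +1; continue with (151535/366489)
flip (151535/366489) -> (366489/151535): both odd, 151535 mod 4 = 3, 366489 mod 4 = 1, so the flip contributes +1; sign now +1
(366489/151535): 366489 mod 151535 = 63419, so (366489/151535) = (63419/151535)
flip (63419/151535) -> (151535/63419): both odd, 63419 mod 4 = 3, 151535 mod 4 = 3, so the flip contributes -1; sign now -1
(151535/63419): 151535 mod 63419 = 24697, so (151535/63419) = (24697/63419)
flip (24697/63419) -> (63419/24697): both odd, 24697 mod 4 = 1, 63419 mod 4 = 3, so the flip contributes +1; sign now -1
(63419/24697): 63419 mod 24697 = 14025, so (63419/24697) = (14025/24697)
flip (14025/24697) -> (24697/14025): both odd, 14025 mod 4 = 1, 24697 mod 4 = 1, so the flip contributes +1; sign now -1
(24697/14025): 24697 mod 14025 = 10672, so (24697/14025) = (10672/14025)
factor out 2^4: 10672 = 2^4·667; with 14025 mod 8 = 1, (2/14025) = +1; sign now -1; continue with (667/14025)
flip (667/14025) -> (14025/667): both odd, 667 mod 4 = 3, 14025 mod 4 = 1, so the flip contributes +1; sign now -1
(14025/667): 14025 mod 667 = 18, so (14025/667) = (18/667)
factor out 2^1: 18 = 2^1·9; with 667 mod 8 = 3, (2/667) = -1; sign now +1; continue with (9/667)
flip (9/667) -> (667/9): both odd, 9 mod 4 = 1, 667 mod 4 = 3, so the flip contributes +1; sign now +1
(667/9): 667 mod 9 = 1, so (667/9) = (1/9)
reached (1/9) = 1, so the symbol is +1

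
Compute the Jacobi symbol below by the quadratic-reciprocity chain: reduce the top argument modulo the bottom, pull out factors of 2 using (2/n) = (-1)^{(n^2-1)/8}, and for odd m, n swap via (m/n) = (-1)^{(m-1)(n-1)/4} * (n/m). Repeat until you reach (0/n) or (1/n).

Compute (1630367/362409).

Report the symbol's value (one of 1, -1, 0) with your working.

(1630367/362409) = (180731/362409)   [reduce mod 362409]
reciprocity: (180731/362409) = +1·(362409/180731) since 180731 mod 4 = 3, 362409 mod 4 = 1; sign now +1
(362409/180731) = (947/180731)   [reduce mod 180731]
reciprocity: (947/180731) = -1·(180731/947) since 947 mod 4 = 3, 180731 mod 4 = 3; sign now -1
(180731/947) = (801/947)   [reduce mod 947]
reciprocity: (801/947) = +1·(947/801) since 801 mod 4 = 1, 947 mod 4 = 3; sign now -1
(947/801) = (146/801)   [reduce mod 801]
146 = 2^1·73; (2/801) = +1 since 801 mod 8 = 1, so (146/801) = (+1)^1·(73/801); sign now -1
reciprocity: (73/801) = +1·(801/73) since 73 mod 4 = 1, 801 mod 4 = 1; sign now -1
(801/73) = (71/73)   [reduce mod 73]
reciprocity: (71/73) = +1·(73/71) since 71 mod 4 = 3, 73 mod 4 = 1; sign now -1
(73/71) = (2/71)   [reduce mod 71]
2 = 2^1·1; (2/71) = +1 since 71 mod 8 = 7, so (2/71) = (+1)^1·(1/71); sign now -1
(1/71) = 1; final value = sign = -1

-1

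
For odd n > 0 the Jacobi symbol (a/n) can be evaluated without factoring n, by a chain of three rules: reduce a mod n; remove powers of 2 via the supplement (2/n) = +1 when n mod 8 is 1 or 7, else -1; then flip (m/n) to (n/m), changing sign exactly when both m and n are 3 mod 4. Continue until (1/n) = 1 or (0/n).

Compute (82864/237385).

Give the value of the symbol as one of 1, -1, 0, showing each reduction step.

-1

82864 = 2^4·5179; (2/237385) = +1 since 237385 mod 8 = 1, so (82864/237385) = (+1)^4·(5179/237385); sign now +1
reciprocity: (5179/237385) = +1·(237385/5179) since 5179 mod 4 = 3, 237385 mod 4 = 1; sign now +1
(237385/5179) = (4330/5179)   [reduce mod 5179]
4330 = 2^1·2165; (2/5179) = -1 since 5179 mod 8 = 3, so (4330/5179) = (-1)^1·(2165/5179); sign now -1
reciprocity: (2165/5179) = +1·(5179/2165) since 2165 mod 4 = 1, 5179 mod 4 = 3; sign now -1
(5179/2165) = (849/2165)   [reduce mod 2165]
reciprocity: (849/2165) = +1·(2165/849) since 849 mod 4 = 1, 2165 mod 4 = 1; sign now -1
(2165/849) = (467/849)   [reduce mod 849]
reciprocity: (467/849) = +1·(849/467) since 467 mod 4 = 3, 849 mod 4 = 1; sign now -1
(849/467) = (382/467)   [reduce mod 467]
382 = 2^1·191; (2/467) = -1 since 467 mod 8 = 3, so (382/467) = (-1)^1·(191/467); sign now +1
reciprocity: (191/467) = -1·(467/191) since 191 mod 4 = 3, 467 mod 4 = 3; sign now -1
(467/191) = (85/191)   [reduce mod 191]
reciprocity: (85/191) = +1·(191/85) since 85 mod 4 = 1, 191 mod 4 = 3; sign now -1
(191/85) = (21/85)   [reduce mod 85]
reciprocity: (21/85) = +1·(85/21) since 21 mod 4 = 1, 85 mod 4 = 1; sign now -1
(85/21) = (1/21)   [reduce mod 21]
(1/21) = 1; final value = sign = -1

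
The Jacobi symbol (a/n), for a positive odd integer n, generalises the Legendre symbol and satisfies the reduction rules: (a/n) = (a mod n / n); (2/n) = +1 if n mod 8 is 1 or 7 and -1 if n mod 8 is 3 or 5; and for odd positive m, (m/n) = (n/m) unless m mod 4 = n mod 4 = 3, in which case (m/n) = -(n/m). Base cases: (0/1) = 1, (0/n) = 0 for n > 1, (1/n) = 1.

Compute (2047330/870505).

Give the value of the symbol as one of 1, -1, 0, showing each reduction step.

0

(2047330/870505): 2047330 mod 870505 = 306320, so (2047330/870505) = (306320/870505)
factor out 2^4: 306320 = 2^4·19145; with 870505 mod 8 = 1, (2/870505) = +1; sign now +1; continue with (19145/870505)
flip (19145/870505) -> (870505/19145): both odd, 19145 mod 4 = 1, 870505 mod 4 = 1, so the flip contributes +1; sign now +1
(870505/19145): 870505 mod 19145 = 8980, so (870505/19145) = (8980/19145)
factor out 2^2: 8980 = 2^2·2245; with 19145 mod 8 = 1, (2/19145) = +1; sign now +1; continue with (2245/19145)
flip (2245/19145) -> (19145/2245): both odd, 2245 mod 4 = 1, 19145 mod 4 = 1, so the flip contributes +1; sign now +1
(19145/2245): 19145 mod 2245 = 1185, so (19145/2245) = (1185/2245)
flip (1185/2245) -> (2245/1185): both odd, 1185 mod 4 = 1, 2245 mod 4 = 1, so the flip contributes +1; sign now +1
(2245/1185): 2245 mod 1185 = 1060, so (2245/1185) = (1060/1185)
factor out 2^2: 1060 = 2^2·265; with 1185 mod 8 = 1, (2/1185) = +1; sign now +1; continue with (265/1185)
flip (265/1185) -> (1185/265): both odd, 265 mod 4 = 1, 1185 mod 4 = 1, so the flip contributes +1; sign now +1
(1185/265): 1185 mod 265 = 125, so (1185/265) = (125/265)
flip (125/265) -> (265/125): both odd, 125 mod 4 = 1, 265 mod 4 = 1, so the flip contributes +1; sign now +1
(265/125): 265 mod 125 = 15, so (265/125) = (15/125)
flip (15/125) -> (125/15): both odd, 15 mod 4 = 3, 125 mod 4 = 1, so the flip contributes +1; sign now +1
(125/15): 125 mod 15 = 5, so (125/15) = (5/15)
flip (5/15) -> (15/5): both odd, 5 mod 4 = 1, 15 mod 4 = 3, so the flip contributes +1; sign now +1
(15/5): 15 mod 5 = 0, so (15/5) = (0/5)
reached (0/5); gcd(a, n) > 1, so (0/5) = 0 and the symbol is 0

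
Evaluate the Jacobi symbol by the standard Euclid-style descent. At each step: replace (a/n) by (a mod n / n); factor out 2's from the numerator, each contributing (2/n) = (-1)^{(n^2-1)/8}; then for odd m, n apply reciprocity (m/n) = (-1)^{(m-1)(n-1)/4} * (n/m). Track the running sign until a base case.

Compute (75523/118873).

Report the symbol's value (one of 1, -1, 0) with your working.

1

flip (75523/118873) -> (118873/75523): both odd, 75523 mod 4 = 3, 118873 mod 4 = 1, so the flip contributes +1; sign now +1
(118873/75523): 118873 mod 75523 = 43350, so (118873/75523) = (43350/75523)
factor out 2^1: 43350 = 2^1·21675; with 75523 mod 8 = 3, (2/75523) = -1; sign now -1; continue with (21675/75523)
flip (21675/75523) -> (75523/21675): both odd, 21675 mod 4 = 3, 75523 mod 4 = 3, so the flip contributes -1; sign now +1
(75523/21675): 75523 mod 21675 = 10498, so (75523/21675) = (10498/21675)
factor out 2^1: 10498 = 2^1·5249; with 21675 mod 8 = 3, (2/21675) = -1; sign now -1; continue with (5249/21675)
flip (5249/21675) -> (21675/5249): both odd, 5249 mod 4 = 1, 21675 mod 4 = 3, so the flip contributes +1; sign now -1
(21675/5249): 21675 mod 5249 = 679, so (21675/5249) = (679/5249)
flip (679/5249) -> (5249/679): both odd, 679 mod 4 = 3, 5249 mod 4 = 1, so the flip contributes +1; sign now -1
(5249/679): 5249 mod 679 = 496, so (5249/679) = (496/679)
factor out 2^4: 496 = 2^4·31; with 679 mod 8 = 7, (2/679) = +1; sign now -1; continue with (31/679)
flip (31/679) -> (679/31): both odd, 31 mod 4 = 3, 679 mod 4 = 3, so the flip contributes -1; sign now +1
(679/31): 679 mod 31 = 28, so (679/31) = (28/31)
factor out 2^2: 28 = 2^2·7; with 31 mod 8 = 7, (2/31) = +1; sign now +1; continue with (7/31)
flip (7/31) -> (31/7): both odd, 7 mod 4 = 3, 31 mod 4 = 3, so the flip contributes -1; sign now -1
(31/7): 31 mod 7 = 3, so (31/7) = (3/7)
flip (3/7) -> (7/3): both odd, 3 mod 4 = 3, 7 mod 4 = 3, so the flip contributes -1; sign now +1
(7/3): 7 mod 3 = 1, so (7/3) = (1/3)
reached (1/3) = 1, so the symbol is +1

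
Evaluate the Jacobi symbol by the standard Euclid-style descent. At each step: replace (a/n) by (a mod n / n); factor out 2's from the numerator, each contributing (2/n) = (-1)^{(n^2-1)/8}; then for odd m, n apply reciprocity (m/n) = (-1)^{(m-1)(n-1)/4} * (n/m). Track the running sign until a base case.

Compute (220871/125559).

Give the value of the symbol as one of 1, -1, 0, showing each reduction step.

0

(220871/125559) = (95312/125559)   [reduce mod 125559]
95312 = 2^4·5957; (2/125559) = +1 since 125559 mod 8 = 7, so (95312/125559) = (+1)^4·(5957/125559); sign now +1
reciprocity: (5957/125559) = +1·(125559/5957) since 5957 mod 4 = 1, 125559 mod 4 = 3; sign now +1
(125559/5957) = (462/5957)   [reduce mod 5957]
462 = 2^1·231; (2/5957) = -1 since 5957 mod 8 = 5, so (462/5957) = (-1)^1·(231/5957); sign now -1
reciprocity: (231/5957) = +1·(5957/231) since 231 mod 4 = 3, 5957 mod 4 = 1; sign now -1
(5957/231) = (182/231)   [reduce mod 231]
182 = 2^1·91; (2/231) = +1 since 231 mod 8 = 7, so (182/231) = (+1)^1·(91/231); sign now -1
reciprocity: (91/231) = -1·(231/91) since 91 mod 4 = 3, 231 mod 4 = 3; sign now +1
(231/91) = (49/91)   [reduce mod 91]
reciprocity: (49/91) = +1·(91/49) since 49 mod 4 = 1, 91 mod 4 = 3; sign now +1
(91/49) = (42/49)   [reduce mod 49]
42 = 2^1·21; (2/49) = +1 since 49 mod 8 = 1, so (42/49) = (+1)^1·(21/49); sign now +1
reciprocity: (21/49) = +1·(49/21) since 21 mod 4 = 1, 49 mod 4 = 1; sign now +1
(49/21) = (7/21)   [reduce mod 21]
reciprocity: (7/21) = +1·(21/7) since 7 mod 4 = 3, 21 mod 4 = 1; sign now +1
(21/7) = (0/7)   [reduce mod 7]
(0/7) = 0   [gcd(a, n) > 1]; final value = 0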